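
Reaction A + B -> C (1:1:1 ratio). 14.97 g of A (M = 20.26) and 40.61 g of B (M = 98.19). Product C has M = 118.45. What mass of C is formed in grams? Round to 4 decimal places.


Find moles of each reactant; the smaller value is the limiting reagent in a 1:1:1 reaction, so moles_C equals moles of the limiter.
n_A = mass_A / M_A = 14.97 / 20.26 = 0.738894 mol
n_B = mass_B / M_B = 40.61 / 98.19 = 0.413586 mol
Limiting reagent: B (smaller), n_limiting = 0.413586 mol
mass_C = n_limiting * M_C = 0.413586 * 118.45
mass_C = 48.9892617 g, rounded to 4 dp:

48.9893 g


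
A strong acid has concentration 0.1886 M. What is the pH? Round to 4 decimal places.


A strong acid dissociates completely, so [H+] equals the given concentration.
pH = -log10([H+]) = -log10(0.1886)
pH = 0.72445831, rounded to 4 dp:

0.7245


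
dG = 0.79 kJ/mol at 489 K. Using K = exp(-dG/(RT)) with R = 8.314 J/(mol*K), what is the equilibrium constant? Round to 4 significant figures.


dG is in kJ/mol; multiply by 1000 to match R in J/(mol*K).
RT = 8.314 * 489 = 4065.546 J/mol
exponent = -dG*1000 / (RT) = -(0.79*1000) / 4065.546 = -0.19431584
K = exp(-0.19431584)
K = 0.8233978, rounded to 4 significant figures:

0.8234


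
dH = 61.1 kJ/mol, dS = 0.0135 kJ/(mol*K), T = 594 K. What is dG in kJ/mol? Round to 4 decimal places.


Gibbs: dG = dH - T*dS (consistent units, dS already in kJ/(mol*K)).
T*dS = 594 * 0.0135 = 8.019
dG = 61.1 - (8.019)
dG = 53.081 kJ/mol, rounded to 4 dp:

53.0810 kJ/mol


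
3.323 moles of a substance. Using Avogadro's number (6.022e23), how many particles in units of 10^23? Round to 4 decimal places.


N = n * NA, then divide by 1e23 for the requested units.
N / 1e23 = n * 6.022
N / 1e23 = 3.323 * 6.022
N / 1e23 = 20.011106, rounded to 4 dp:

20.0111


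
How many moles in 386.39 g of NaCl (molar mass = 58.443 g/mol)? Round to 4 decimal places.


n = mass / M
n = 386.39 / 58.443
n = 6.61139914 mol, rounded to 4 dp:

6.6114 mol


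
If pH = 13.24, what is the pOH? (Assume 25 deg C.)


At 25 deg C, pH + pOH = 14.
pOH = 14 - pH = 14 - 13.24
pOH = 0.76:

0.76


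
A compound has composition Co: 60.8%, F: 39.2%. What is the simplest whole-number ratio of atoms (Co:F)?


Assume 100 g of compound, divide each mass% by atomic mass to get moles, then normalize by the smallest to get a raw atom ratio.
Moles per 100 g: Co: 60.8/58.933 = 1.0317, F: 39.2/18.998 = 2.0634
Raw ratio (divide by min = 1.0317): Co: 1.0, F: 2.0
Multiply by 1 to clear fractions: Co: 1.0 ~= 1, F: 2.0 ~= 2
Reduce by GCD to get the simplest whole-number ratio:

1:2


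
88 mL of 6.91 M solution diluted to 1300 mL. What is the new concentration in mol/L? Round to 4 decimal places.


Dilution: M1*V1 = M2*V2, solve for M2.
M2 = M1*V1 / V2
M2 = 6.91 * 88 / 1300
M2 = 608.08 / 1300
M2 = 0.46775385 mol/L, rounded to 4 dp:

0.4678 mol/L


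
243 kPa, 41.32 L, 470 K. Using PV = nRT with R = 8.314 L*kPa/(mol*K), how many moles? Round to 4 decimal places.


PV = nRT, solve for n = PV / (RT).
PV = 243 * 41.32 = 10040.76
RT = 8.314 * 470 = 3907.58
n = 10040.76 / 3907.58
n = 2.56955968 mol, rounded to 4 dp:

2.5696 mol


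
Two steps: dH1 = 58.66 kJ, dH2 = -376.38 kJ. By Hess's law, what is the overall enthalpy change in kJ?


Hess's law: enthalpy is a state function, so add the step enthalpies.
dH_total = dH1 + dH2 = 58.66 + (-376.38)
dH_total = -317.72 kJ:

-317.72 kJ


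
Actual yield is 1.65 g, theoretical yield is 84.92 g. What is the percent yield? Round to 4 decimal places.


% yield = 100 * actual / theoretical
% yield = 100 * 1.65 / 84.92
% yield = 1.94300518 %, rounded to 4 dp:

1.9430 %


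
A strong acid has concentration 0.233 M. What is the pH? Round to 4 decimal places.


A strong acid dissociates completely, so [H+] equals the given concentration.
pH = -log10([H+]) = -log10(0.233)
pH = 0.63264408, rounded to 4 dp:

0.6326


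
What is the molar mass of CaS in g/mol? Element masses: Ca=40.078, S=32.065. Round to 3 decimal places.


M = sum(count * atomic_mass) over atoms.
M = 1*40.078 + 1*32.065
M = 40.078 + 32.065
M = 72.143 g/mol, rounded to 3 dp:

72.143 g/mol


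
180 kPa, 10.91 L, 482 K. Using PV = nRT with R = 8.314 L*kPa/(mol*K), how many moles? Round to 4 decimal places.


PV = nRT, solve for n = PV / (RT).
PV = 180 * 10.91 = 1963.8
RT = 8.314 * 482 = 4007.348
n = 1963.8 / 4007.348
n = 0.49004978 mol, rounded to 4 dp:

0.4900 mol


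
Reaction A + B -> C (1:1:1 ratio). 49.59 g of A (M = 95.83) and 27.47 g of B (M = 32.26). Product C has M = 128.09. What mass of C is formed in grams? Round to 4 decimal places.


Find moles of each reactant; the smaller value is the limiting reagent in a 1:1:1 reaction, so moles_C equals moles of the limiter.
n_A = mass_A / M_A = 49.59 / 95.83 = 0.517479 mol
n_B = mass_B / M_B = 27.47 / 32.26 = 0.851519 mol
Limiting reagent: A (smaller), n_limiting = 0.517479 mol
mass_C = n_limiting * M_C = 0.517479 * 128.09
mass_C = 66.28388511 g, rounded to 4 dp:

66.2839 g


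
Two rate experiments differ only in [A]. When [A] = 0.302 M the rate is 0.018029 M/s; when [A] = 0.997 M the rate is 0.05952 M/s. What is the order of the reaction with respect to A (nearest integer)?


Rate is proportional to [A]^n, so rate2/rate1 = ([A]2/[A]1)^n. Take logs to solve for n.
rate2/rate1 = 0.05952 / 0.018029 = 3.3013
[A]2/[A]1 = 0.997 / 0.302 = 3.3013
n = ln(3.3013) / ln(3.3013) = 1.0
Nearest integer order:

1


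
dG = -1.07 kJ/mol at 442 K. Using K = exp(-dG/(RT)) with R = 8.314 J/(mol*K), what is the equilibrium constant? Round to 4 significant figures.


dG is in kJ/mol; multiply by 1000 to match R in J/(mol*K).
RT = 8.314 * 442 = 3674.788 J/mol
exponent = -dG*1000 / (RT) = -(-1.07*1000) / 3674.788 = 0.29117326
K = exp(0.29117326)
K = 1.3379964, rounded to 4 significant figures:

1.338


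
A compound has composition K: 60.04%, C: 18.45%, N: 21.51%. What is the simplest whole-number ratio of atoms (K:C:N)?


Assume 100 g of compound, divide each mass% by atomic mass to get moles, then normalize by the smallest to get a raw atom ratio.
Moles per 100 g: K: 60.04/39.098 = 1.5356, C: 18.45/12.011 = 1.5361, N: 21.51/14.007 = 1.5357
Raw ratio (divide by min = 1.5356): K: 1.0, C: 1.0, N: 1.0
Multiply by 1 to clear fractions: K: 1.0 ~= 1, C: 1.0 ~= 1, N: 1.0 ~= 1
Reduce by GCD to get the simplest whole-number ratio:

1:1:1


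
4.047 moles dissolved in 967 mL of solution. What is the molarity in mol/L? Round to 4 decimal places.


Convert volume to liters: V_L = V_mL / 1000.
V_L = 967 / 1000 = 0.967 L
M = n / V_L = 4.047 / 0.967
M = 4.18510858 mol/L, rounded to 4 dp:

4.1851 mol/L


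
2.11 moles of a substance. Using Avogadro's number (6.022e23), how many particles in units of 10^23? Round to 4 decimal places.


N = n * NA, then divide by 1e23 for the requested units.
N / 1e23 = n * 6.022
N / 1e23 = 2.11 * 6.022
N / 1e23 = 12.70642, rounded to 4 dp:

12.7064


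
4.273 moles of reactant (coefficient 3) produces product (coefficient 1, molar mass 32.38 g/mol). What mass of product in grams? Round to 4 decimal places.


Use the coefficient ratio to convert reactant moles to product moles, then multiply by the product's molar mass.
moles_P = moles_R * (coeff_P / coeff_R) = 4.273 * (1/3) = 1.424333
mass_P = moles_P * M_P = 1.424333 * 32.38
mass_P = 46.11990254 g, rounded to 4 dp:

46.1199 g


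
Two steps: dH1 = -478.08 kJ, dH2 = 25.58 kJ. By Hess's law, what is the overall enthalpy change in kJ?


Hess's law: enthalpy is a state function, so add the step enthalpies.
dH_total = dH1 + dH2 = -478.08 + (25.58)
dH_total = -452.5 kJ:

-452.50 kJ


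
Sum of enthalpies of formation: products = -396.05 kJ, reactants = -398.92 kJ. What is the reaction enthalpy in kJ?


dH_rxn = sum(dH_f products) - sum(dH_f reactants)
dH_rxn = -396.05 - (-398.92)
dH_rxn = 2.87 kJ:

2.87 kJ


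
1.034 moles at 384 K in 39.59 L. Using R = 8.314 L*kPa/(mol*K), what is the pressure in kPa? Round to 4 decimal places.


PV = nRT, solve for P = nRT / V.
nRT = 1.034 * 8.314 * 384 = 3301.1236
P = 3301.1236 / 39.59
P = 83.38276332 kPa, rounded to 4 dp:

83.3828 kPa


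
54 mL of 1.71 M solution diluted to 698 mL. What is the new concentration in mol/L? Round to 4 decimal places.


Dilution: M1*V1 = M2*V2, solve for M2.
M2 = M1*V1 / V2
M2 = 1.71 * 54 / 698
M2 = 92.34 / 698
M2 = 0.13229226 mol/L, rounded to 4 dp:

0.1323 mol/L


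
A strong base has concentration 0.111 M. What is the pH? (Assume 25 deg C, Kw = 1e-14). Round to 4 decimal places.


A strong base dissociates completely, so [OH-] equals the given concentration.
pOH = -log10([OH-]) = -log10(0.111) = 0.954677
pH = 14 - pOH = 14 - 0.954677
pH = 13.045323, rounded to 4 dp:

13.0453


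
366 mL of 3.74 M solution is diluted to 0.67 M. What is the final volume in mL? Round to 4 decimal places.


Dilution: M1*V1 = M2*V2, solve for V2.
V2 = M1*V1 / M2
V2 = 3.74 * 366 / 0.67
V2 = 1368.84 / 0.67
V2 = 2043.04477612 mL, rounded to 4 dp:

2043.0448 mL


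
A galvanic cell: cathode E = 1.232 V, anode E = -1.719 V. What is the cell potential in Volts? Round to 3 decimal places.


Standard cell potential: E_cell = E_cathode - E_anode.
E_cell = 1.232 - (-1.719)
E_cell = 2.951 V, rounded to 3 dp:

2.951 V


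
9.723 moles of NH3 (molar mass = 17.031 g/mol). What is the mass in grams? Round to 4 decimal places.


mass = n * M
mass = 9.723 * 17.031
mass = 165.592413 g, rounded to 4 dp:

165.5924 g


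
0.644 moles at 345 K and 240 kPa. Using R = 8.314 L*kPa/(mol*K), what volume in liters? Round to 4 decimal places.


PV = nRT, solve for V = nRT / P.
nRT = 0.644 * 8.314 * 345 = 1847.2045
V = 1847.2045 / 240
V = 7.69668542 L, rounded to 4 dp:

7.6967 L


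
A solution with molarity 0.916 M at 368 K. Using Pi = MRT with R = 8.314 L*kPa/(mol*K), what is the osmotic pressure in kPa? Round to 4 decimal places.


Osmotic pressure (van't Hoff): Pi = M*R*T.
RT = 8.314 * 368 = 3059.552
Pi = 0.916 * 3059.552
Pi = 2802.549632 kPa, rounded to 4 dp:

2802.5496 kPa


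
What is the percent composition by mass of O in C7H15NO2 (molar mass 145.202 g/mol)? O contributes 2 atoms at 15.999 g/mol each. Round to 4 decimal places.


pct = 100 * (n_elem * M_elem) / M_total
mass_contribution = 2 * 15.999 = 31.998 g/mol
pct = 100 * 31.998 / 145.202
pct = 22.03688654 %, rounded to 4 dp:

22.0369 %


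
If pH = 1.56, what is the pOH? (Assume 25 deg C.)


At 25 deg C, pH + pOH = 14.
pOH = 14 - pH = 14 - 1.56
pOH = 12.44:

12.44


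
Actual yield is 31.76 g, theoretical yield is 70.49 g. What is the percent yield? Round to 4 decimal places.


% yield = 100 * actual / theoretical
% yield = 100 * 31.76 / 70.49
% yield = 45.05603632 %, rounded to 4 dp:

45.0560 %


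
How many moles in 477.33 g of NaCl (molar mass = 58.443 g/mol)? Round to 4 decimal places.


n = mass / M
n = 477.33 / 58.443
n = 8.1674452 mol, rounded to 4 dp:

8.1674 mol


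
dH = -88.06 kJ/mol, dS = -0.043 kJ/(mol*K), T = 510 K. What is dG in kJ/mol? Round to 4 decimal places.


Gibbs: dG = dH - T*dS (consistent units, dS already in kJ/(mol*K)).
T*dS = 510 * -0.043 = -21.93
dG = -88.06 - (-21.93)
dG = -66.13 kJ/mol, rounded to 4 dp:

-66.1300 kJ/mol


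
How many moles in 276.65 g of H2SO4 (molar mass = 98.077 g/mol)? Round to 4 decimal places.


n = mass / M
n = 276.65 / 98.077
n = 2.82074289 mol, rounded to 4 dp:

2.8207 mol


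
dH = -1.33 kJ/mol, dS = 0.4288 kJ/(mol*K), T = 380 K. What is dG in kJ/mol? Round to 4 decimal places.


Gibbs: dG = dH - T*dS (consistent units, dS already in kJ/(mol*K)).
T*dS = 380 * 0.4288 = 162.944
dG = -1.33 - (162.944)
dG = -164.274 kJ/mol, rounded to 4 dp:

-164.2740 kJ/mol


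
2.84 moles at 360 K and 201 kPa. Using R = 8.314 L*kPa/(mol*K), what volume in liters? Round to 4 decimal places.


PV = nRT, solve for V = nRT / P.
nRT = 2.84 * 8.314 * 360 = 8500.2336
V = 8500.2336 / 201
V = 42.2897194 L, rounded to 4 dp:

42.2897 L


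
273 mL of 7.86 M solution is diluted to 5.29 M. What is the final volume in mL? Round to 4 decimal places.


Dilution: M1*V1 = M2*V2, solve for V2.
V2 = M1*V1 / M2
V2 = 7.86 * 273 / 5.29
V2 = 2145.78 / 5.29
V2 = 405.6294896 mL, rounded to 4 dp:

405.6295 mL


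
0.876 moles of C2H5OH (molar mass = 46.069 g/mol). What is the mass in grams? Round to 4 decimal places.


mass = n * M
mass = 0.876 * 46.069
mass = 40.356444 g, rounded to 4 dp:

40.3564 g


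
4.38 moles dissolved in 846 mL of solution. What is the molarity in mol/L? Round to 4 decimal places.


Convert volume to liters: V_L = V_mL / 1000.
V_L = 846 / 1000 = 0.846 L
M = n / V_L = 4.38 / 0.846
M = 5.17730496 mol/L, rounded to 4 dp:

5.1773 mol/L


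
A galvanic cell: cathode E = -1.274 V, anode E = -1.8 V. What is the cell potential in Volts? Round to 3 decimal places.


Standard cell potential: E_cell = E_cathode - E_anode.
E_cell = -1.274 - (-1.8)
E_cell = 0.526 V, rounded to 3 dp:

0.526 V


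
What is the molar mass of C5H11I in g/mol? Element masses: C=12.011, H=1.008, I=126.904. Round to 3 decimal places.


M = sum(count * atomic_mass) over atoms.
M = 5*12.011 + 11*1.008 + 1*126.904
M = 60.055 + 11.088 + 126.904
M = 198.047 g/mol, rounded to 3 dp:

198.047 g/mol


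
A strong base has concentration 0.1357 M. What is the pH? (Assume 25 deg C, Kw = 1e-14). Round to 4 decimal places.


A strong base dissociates completely, so [OH-] equals the given concentration.
pOH = -log10([OH-]) = -log10(0.1357) = 0.86742
pH = 14 - pOH = 14 - 0.86742
pH = 13.13258, rounded to 4 dp:

13.1326


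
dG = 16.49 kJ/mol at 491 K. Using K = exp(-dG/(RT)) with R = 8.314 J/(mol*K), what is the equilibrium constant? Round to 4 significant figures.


dG is in kJ/mol; multiply by 1000 to match R in J/(mol*K).
RT = 8.314 * 491 = 4082.174 J/mol
exponent = -dG*1000 / (RT) = -(16.49*1000) / 4082.174 = -4.03951424
K = exp(-4.03951424)
K = 0.017606023, rounded to 4 significant figures:

0.01761


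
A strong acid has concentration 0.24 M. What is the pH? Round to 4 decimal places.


A strong acid dissociates completely, so [H+] equals the given concentration.
pH = -log10([H+]) = -log10(0.24)
pH = 0.61978876, rounded to 4 dp:

0.6198


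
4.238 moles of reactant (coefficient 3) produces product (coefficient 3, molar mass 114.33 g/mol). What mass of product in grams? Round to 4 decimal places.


Use the coefficient ratio to convert reactant moles to product moles, then multiply by the product's molar mass.
moles_P = moles_R * (coeff_P / coeff_R) = 4.238 * (3/3) = 4.238
mass_P = moles_P * M_P = 4.238 * 114.33
mass_P = 484.53054 g, rounded to 4 dp:

484.5305 g


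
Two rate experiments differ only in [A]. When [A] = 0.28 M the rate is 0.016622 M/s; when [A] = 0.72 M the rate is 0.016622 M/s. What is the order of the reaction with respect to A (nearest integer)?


Rate is proportional to [A]^n, so rate2/rate1 = ([A]2/[A]1)^n. Take logs to solve for n.
rate2/rate1 = 0.016622 / 0.016622 = 1.0
[A]2/[A]1 = 0.72 / 0.28 = 2.5714
n = ln(1.0) / ln(2.5714) = 0.0
Nearest integer order:

0


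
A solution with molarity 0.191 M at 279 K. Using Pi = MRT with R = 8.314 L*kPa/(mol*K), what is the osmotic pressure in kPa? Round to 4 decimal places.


Osmotic pressure (van't Hoff): Pi = M*R*T.
RT = 8.314 * 279 = 2319.606
Pi = 0.191 * 2319.606
Pi = 443.044746 kPa, rounded to 4 dp:

443.0447 kPa


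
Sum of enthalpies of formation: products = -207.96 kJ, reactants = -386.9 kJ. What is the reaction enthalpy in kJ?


dH_rxn = sum(dH_f products) - sum(dH_f reactants)
dH_rxn = -207.96 - (-386.9)
dH_rxn = 178.94 kJ:

178.94 kJ


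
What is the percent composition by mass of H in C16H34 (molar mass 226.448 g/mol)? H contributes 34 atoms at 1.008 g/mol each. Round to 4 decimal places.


pct = 100 * (n_elem * M_elem) / M_total
mass_contribution = 34 * 1.008 = 34.272 g/mol
pct = 100 * 34.272 / 226.448
pct = 15.13460044 %, rounded to 4 dp:

15.1346 %


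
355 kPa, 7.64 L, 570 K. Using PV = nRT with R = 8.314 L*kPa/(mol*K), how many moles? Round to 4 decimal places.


PV = nRT, solve for n = PV / (RT).
PV = 355 * 7.64 = 2712.2
RT = 8.314 * 570 = 4738.98
n = 2712.2 / 4738.98
n = 0.57231725 mol, rounded to 4 dp:

0.5723 mol


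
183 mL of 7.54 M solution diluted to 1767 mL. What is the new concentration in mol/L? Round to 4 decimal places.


Dilution: M1*V1 = M2*V2, solve for M2.
M2 = M1*V1 / V2
M2 = 7.54 * 183 / 1767
M2 = 1379.82 / 1767
M2 = 0.78088285 mol/L, rounded to 4 dp:

0.7809 mol/L


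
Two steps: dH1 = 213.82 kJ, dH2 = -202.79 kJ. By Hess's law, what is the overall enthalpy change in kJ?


Hess's law: enthalpy is a state function, so add the step enthalpies.
dH_total = dH1 + dH2 = 213.82 + (-202.79)
dH_total = 11.03 kJ:

11.03 kJ


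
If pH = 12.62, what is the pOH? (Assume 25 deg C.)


At 25 deg C, pH + pOH = 14.
pOH = 14 - pH = 14 - 12.62
pOH = 1.38:

1.38


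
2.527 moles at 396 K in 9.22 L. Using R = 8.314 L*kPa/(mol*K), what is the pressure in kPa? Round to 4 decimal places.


PV = nRT, solve for P = nRT / V.
nRT = 2.527 * 8.314 * 396 = 8319.7533
P = 8319.7533 / 9.22
P = 902.35936009 kPa, rounded to 4 dp:

902.3594 kPa


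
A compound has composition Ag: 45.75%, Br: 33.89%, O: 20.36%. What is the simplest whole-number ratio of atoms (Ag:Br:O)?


Assume 100 g of compound, divide each mass% by atomic mass to get moles, then normalize by the smallest to get a raw atom ratio.
Moles per 100 g: Ag: 45.75/107.868 = 0.4241, Br: 33.89/79.904 = 0.4241, O: 20.36/15.999 = 1.2726
Raw ratio (divide by min = 0.4241): Ag: 1.0, Br: 1.0, O: 3.0
Multiply by 1 to clear fractions: Ag: 1.0 ~= 1, Br: 1.0 ~= 1, O: 3.0 ~= 3
Reduce by GCD to get the simplest whole-number ratio:

1:1:3


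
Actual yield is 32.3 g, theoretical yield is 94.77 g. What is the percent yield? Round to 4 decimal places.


% yield = 100 * actual / theoretical
% yield = 100 * 32.3 / 94.77
% yield = 34.08251556 %, rounded to 4 dp:

34.0825 %


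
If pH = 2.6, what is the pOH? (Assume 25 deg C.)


At 25 deg C, pH + pOH = 14.
pOH = 14 - pH = 14 - 2.6
pOH = 11.4:

11.40


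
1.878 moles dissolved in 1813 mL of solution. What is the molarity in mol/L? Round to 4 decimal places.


Convert volume to liters: V_L = V_mL / 1000.
V_L = 1813 / 1000 = 1.813 L
M = n / V_L = 1.878 / 1.813
M = 1.03585218 mol/L, rounded to 4 dp:

1.0359 mol/L


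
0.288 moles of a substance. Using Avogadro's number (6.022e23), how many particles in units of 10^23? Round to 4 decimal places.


N = n * NA, then divide by 1e23 for the requested units.
N / 1e23 = n * 6.022
N / 1e23 = 0.288 * 6.022
N / 1e23 = 1.734336, rounded to 4 dp:

1.7343


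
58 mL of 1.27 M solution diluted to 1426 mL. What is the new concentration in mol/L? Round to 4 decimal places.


Dilution: M1*V1 = M2*V2, solve for M2.
M2 = M1*V1 / V2
M2 = 1.27 * 58 / 1426
M2 = 73.66 / 1426
M2 = 0.05165498 mol/L, rounded to 4 dp:

0.0517 mol/L


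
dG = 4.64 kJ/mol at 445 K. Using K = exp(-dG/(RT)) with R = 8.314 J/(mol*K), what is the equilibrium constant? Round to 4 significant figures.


dG is in kJ/mol; multiply by 1000 to match R in J/(mol*K).
RT = 8.314 * 445 = 3699.73 J/mol
exponent = -dG*1000 / (RT) = -(4.64*1000) / 3699.73 = -1.25414557
K = exp(-1.25414557)
K = 0.28531953, rounded to 4 significant figures:

0.2853


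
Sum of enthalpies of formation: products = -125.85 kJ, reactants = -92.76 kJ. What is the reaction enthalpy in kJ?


dH_rxn = sum(dH_f products) - sum(dH_f reactants)
dH_rxn = -125.85 - (-92.76)
dH_rxn = -33.09 kJ:

-33.09 kJ


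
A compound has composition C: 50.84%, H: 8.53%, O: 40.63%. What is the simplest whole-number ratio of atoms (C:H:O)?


Assume 100 g of compound, divide each mass% by atomic mass to get moles, then normalize by the smallest to get a raw atom ratio.
Moles per 100 g: C: 50.84/12.011 = 4.2328, H: 8.53/1.008 = 8.4623, O: 40.63/15.999 = 2.5395
Raw ratio (divide by min = 2.5395): C: 1.667, H: 3.332, O: 1.0
Multiply by 3 to clear fractions: C: 5.0 ~= 5, H: 9.997 ~= 10, O: 3.0 ~= 3
Reduce by GCD to get the simplest whole-number ratio:

5:10:3


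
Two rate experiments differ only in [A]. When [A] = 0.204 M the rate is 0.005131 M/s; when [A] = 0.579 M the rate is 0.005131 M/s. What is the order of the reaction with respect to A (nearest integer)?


Rate is proportional to [A]^n, so rate2/rate1 = ([A]2/[A]1)^n. Take logs to solve for n.
rate2/rate1 = 0.005131 / 0.005131 = 1.0
[A]2/[A]1 = 0.579 / 0.204 = 2.8382
n = ln(1.0) / ln(2.8382) = 0.0
Nearest integer order:

0


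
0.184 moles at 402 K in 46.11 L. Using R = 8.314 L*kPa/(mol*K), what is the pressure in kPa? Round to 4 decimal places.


PV = nRT, solve for P = nRT / V.
nRT = 0.184 * 8.314 * 402 = 614.97
P = 614.97 / 46.11
P = 13.33702017 kPa, rounded to 4 dp:

13.3370 kPa


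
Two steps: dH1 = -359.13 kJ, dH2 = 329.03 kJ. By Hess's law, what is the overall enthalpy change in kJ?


Hess's law: enthalpy is a state function, so add the step enthalpies.
dH_total = dH1 + dH2 = -359.13 + (329.03)
dH_total = -30.1 kJ:

-30.10 kJ


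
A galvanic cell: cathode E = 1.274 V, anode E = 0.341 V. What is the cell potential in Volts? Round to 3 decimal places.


Standard cell potential: E_cell = E_cathode - E_anode.
E_cell = 1.274 - (0.341)
E_cell = 0.933 V, rounded to 3 dp:

0.933 V


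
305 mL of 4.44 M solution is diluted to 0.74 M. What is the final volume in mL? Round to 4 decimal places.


Dilution: M1*V1 = M2*V2, solve for V2.
V2 = M1*V1 / M2
V2 = 4.44 * 305 / 0.74
V2 = 1354.2 / 0.74
V2 = 1830.0 mL, rounded to 4 dp:

1830.0000 mL


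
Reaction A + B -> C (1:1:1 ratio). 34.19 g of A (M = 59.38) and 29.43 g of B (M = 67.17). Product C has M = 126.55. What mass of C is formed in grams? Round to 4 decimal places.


Find moles of each reactant; the smaller value is the limiting reagent in a 1:1:1 reaction, so moles_C equals moles of the limiter.
n_A = mass_A / M_A = 34.19 / 59.38 = 0.575783 mol
n_B = mass_B / M_B = 29.43 / 67.17 = 0.438142 mol
Limiting reagent: B (smaller), n_limiting = 0.438142 mol
mass_C = n_limiting * M_C = 0.438142 * 126.55
mass_C = 55.4468701 g, rounded to 4 dp:

55.4469 g


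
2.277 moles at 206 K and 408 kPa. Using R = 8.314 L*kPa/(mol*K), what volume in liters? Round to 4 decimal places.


PV = nRT, solve for V = nRT / P.
nRT = 2.277 * 8.314 * 206 = 3899.7815
V = 3899.7815 / 408
V = 9.55828799 L, rounded to 4 dp:

9.5583 L


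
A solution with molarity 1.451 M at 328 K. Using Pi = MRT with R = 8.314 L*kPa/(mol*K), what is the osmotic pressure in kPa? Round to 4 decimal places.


Osmotic pressure (van't Hoff): Pi = M*R*T.
RT = 8.314 * 328 = 2726.992
Pi = 1.451 * 2726.992
Pi = 3956.865392 kPa, rounded to 4 dp:

3956.8654 kPa


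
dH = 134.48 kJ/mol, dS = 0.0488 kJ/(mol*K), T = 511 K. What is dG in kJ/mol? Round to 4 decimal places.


Gibbs: dG = dH - T*dS (consistent units, dS already in kJ/(mol*K)).
T*dS = 511 * 0.0488 = 24.9368
dG = 134.48 - (24.9368)
dG = 109.5432 kJ/mol, rounded to 4 dp:

109.5432 kJ/mol


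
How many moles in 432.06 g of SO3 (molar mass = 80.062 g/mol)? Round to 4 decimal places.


n = mass / M
n = 432.06 / 80.062
n = 5.39656766 mol, rounded to 4 dp:

5.3966 mol


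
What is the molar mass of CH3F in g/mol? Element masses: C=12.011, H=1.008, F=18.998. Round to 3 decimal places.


M = sum(count * atomic_mass) over atoms.
M = 1*12.011 + 3*1.008 + 1*18.998
M = 12.011 + 3.024 + 18.998
M = 34.033 g/mol, rounded to 3 dp:

34.033 g/mol


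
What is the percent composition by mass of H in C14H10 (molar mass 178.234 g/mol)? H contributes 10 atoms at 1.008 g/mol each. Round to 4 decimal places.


pct = 100 * (n_elem * M_elem) / M_total
mass_contribution = 10 * 1.008 = 10.08 g/mol
pct = 100 * 10.08 / 178.234
pct = 5.65548661 %, rounded to 4 dp:

5.6555 %


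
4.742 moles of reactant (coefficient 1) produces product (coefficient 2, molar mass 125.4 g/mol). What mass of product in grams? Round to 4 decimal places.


Use the coefficient ratio to convert reactant moles to product moles, then multiply by the product's molar mass.
moles_P = moles_R * (coeff_P / coeff_R) = 4.742 * (2/1) = 9.484
mass_P = moles_P * M_P = 9.484 * 125.4
mass_P = 1189.2936 g, rounded to 4 dp:

1189.2936 g


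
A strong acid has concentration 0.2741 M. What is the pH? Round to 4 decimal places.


A strong acid dissociates completely, so [H+] equals the given concentration.
pH = -log10([H+]) = -log10(0.2741)
pH = 0.56209096, rounded to 4 dp:

0.5621


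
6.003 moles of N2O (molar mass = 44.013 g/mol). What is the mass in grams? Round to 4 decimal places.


mass = n * M
mass = 6.003 * 44.013
mass = 264.210039 g, rounded to 4 dp:

264.2100 g


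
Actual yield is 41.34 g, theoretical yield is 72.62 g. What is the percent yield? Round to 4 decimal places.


% yield = 100 * actual / theoretical
% yield = 100 * 41.34 / 72.62
% yield = 56.92646654 %, rounded to 4 dp:

56.9265 %


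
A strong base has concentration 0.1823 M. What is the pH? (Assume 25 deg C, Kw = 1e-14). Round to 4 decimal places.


A strong base dissociates completely, so [OH-] equals the given concentration.
pOH = -log10([OH-]) = -log10(0.1823) = 0.739213
pH = 14 - pOH = 14 - 0.739213
pH = 13.260787, rounded to 4 dp:

13.2608


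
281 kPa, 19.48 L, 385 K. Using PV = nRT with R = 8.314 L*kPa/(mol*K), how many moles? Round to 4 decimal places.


PV = nRT, solve for n = PV / (RT).
PV = 281 * 19.48 = 5473.88
RT = 8.314 * 385 = 3200.89
n = 5473.88 / 3200.89
n = 1.71011188 mol, rounded to 4 dp:

1.7101 mol


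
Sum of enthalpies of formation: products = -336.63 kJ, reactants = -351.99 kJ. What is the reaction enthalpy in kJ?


dH_rxn = sum(dH_f products) - sum(dH_f reactants)
dH_rxn = -336.63 - (-351.99)
dH_rxn = 15.36 kJ:

15.36 kJ


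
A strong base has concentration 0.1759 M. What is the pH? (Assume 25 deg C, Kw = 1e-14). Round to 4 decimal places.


A strong base dissociates completely, so [OH-] equals the given concentration.
pOH = -log10([OH-]) = -log10(0.1759) = 0.754734
pH = 14 - pOH = 14 - 0.754734
pH = 13.245266, rounded to 4 dp:

13.2453


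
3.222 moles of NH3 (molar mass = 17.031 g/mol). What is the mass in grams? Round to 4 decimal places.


mass = n * M
mass = 3.222 * 17.031
mass = 54.873882 g, rounded to 4 dp:

54.8739 g


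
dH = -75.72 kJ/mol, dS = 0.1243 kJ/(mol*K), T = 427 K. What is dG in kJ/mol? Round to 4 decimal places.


Gibbs: dG = dH - T*dS (consistent units, dS already in kJ/(mol*K)).
T*dS = 427 * 0.1243 = 53.0761
dG = -75.72 - (53.0761)
dG = -128.7961 kJ/mol, rounded to 4 dp:

-128.7961 kJ/mol


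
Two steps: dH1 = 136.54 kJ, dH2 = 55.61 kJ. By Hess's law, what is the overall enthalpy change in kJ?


Hess's law: enthalpy is a state function, so add the step enthalpies.
dH_total = dH1 + dH2 = 136.54 + (55.61)
dH_total = 192.15 kJ:

192.15 kJ


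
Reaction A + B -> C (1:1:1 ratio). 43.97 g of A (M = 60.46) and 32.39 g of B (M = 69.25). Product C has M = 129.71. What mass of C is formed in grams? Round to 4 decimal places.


Find moles of each reactant; the smaller value is the limiting reagent in a 1:1:1 reaction, so moles_C equals moles of the limiter.
n_A = mass_A / M_A = 43.97 / 60.46 = 0.727258 mol
n_B = mass_B / M_B = 32.39 / 69.25 = 0.467726 mol
Limiting reagent: B (smaller), n_limiting = 0.467726 mol
mass_C = n_limiting * M_C = 0.467726 * 129.71
mass_C = 60.66873946 g, rounded to 4 dp:

60.6687 g


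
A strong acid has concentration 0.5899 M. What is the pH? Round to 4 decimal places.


A strong acid dissociates completely, so [H+] equals the given concentration.
pH = -log10([H+]) = -log10(0.5899)
pH = 0.2292216, rounded to 4 dp:

0.2292


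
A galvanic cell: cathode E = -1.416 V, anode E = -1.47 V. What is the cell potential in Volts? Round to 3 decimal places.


Standard cell potential: E_cell = E_cathode - E_anode.
E_cell = -1.416 - (-1.47)
E_cell = 0.054 V, rounded to 3 dp:

0.054 V


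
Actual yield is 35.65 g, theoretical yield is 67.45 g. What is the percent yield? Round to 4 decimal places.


% yield = 100 * actual / theoretical
% yield = 100 * 35.65 / 67.45
% yield = 52.8539659 %, rounded to 4 dp:

52.8540 %


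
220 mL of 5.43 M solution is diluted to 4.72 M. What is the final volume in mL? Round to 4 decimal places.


Dilution: M1*V1 = M2*V2, solve for V2.
V2 = M1*V1 / M2
V2 = 5.43 * 220 / 4.72
V2 = 1194.6 / 4.72
V2 = 253.09322034 mL, rounded to 4 dp:

253.0932 mL


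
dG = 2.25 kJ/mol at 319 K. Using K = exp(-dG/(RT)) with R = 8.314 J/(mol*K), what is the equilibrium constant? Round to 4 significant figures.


dG is in kJ/mol; multiply by 1000 to match R in J/(mol*K).
RT = 8.314 * 319 = 2652.166 J/mol
exponent = -dG*1000 / (RT) = -(2.25*1000) / 2652.166 = -0.84836319
K = exp(-0.84836319)
K = 0.4281151, rounded to 4 significant figures:

0.4281


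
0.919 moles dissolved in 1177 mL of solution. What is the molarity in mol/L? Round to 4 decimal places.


Convert volume to liters: V_L = V_mL / 1000.
V_L = 1177 / 1000 = 1.177 L
M = n / V_L = 0.919 / 1.177
M = 0.78079864 mol/L, rounded to 4 dp:

0.7808 mol/L


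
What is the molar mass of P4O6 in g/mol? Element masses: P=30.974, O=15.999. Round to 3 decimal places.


M = sum(count * atomic_mass) over atoms.
M = 4*30.974 + 6*15.999
M = 123.896 + 95.994
M = 219.89 g/mol, rounded to 3 dp:

219.890 g/mol


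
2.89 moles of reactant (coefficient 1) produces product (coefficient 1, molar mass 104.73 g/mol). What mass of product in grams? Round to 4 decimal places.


Use the coefficient ratio to convert reactant moles to product moles, then multiply by the product's molar mass.
moles_P = moles_R * (coeff_P / coeff_R) = 2.89 * (1/1) = 2.89
mass_P = moles_P * M_P = 2.89 * 104.73
mass_P = 302.6697 g, rounded to 4 dp:

302.6697 g


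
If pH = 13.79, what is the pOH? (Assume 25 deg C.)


At 25 deg C, pH + pOH = 14.
pOH = 14 - pH = 14 - 13.79
pOH = 0.21:

0.21


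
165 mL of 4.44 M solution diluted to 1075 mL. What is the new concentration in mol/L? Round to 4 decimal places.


Dilution: M1*V1 = M2*V2, solve for M2.
M2 = M1*V1 / V2
M2 = 4.44 * 165 / 1075
M2 = 732.6 / 1075
M2 = 0.68148837 mol/L, rounded to 4 dp:

0.6815 mol/L


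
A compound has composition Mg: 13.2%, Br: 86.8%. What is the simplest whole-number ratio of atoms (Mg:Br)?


Assume 100 g of compound, divide each mass% by atomic mass to get moles, then normalize by the smallest to get a raw atom ratio.
Moles per 100 g: Mg: 13.2/24.305 = 0.5431, Br: 86.8/79.904 = 1.0863
Raw ratio (divide by min = 0.5431): Mg: 1.0, Br: 2.0
Multiply by 1 to clear fractions: Mg: 1.0 ~= 1, Br: 2.0 ~= 2
Reduce by GCD to get the simplest whole-number ratio:

1:2


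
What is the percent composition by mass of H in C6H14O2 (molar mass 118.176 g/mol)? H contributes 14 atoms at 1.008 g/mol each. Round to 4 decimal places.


pct = 100 * (n_elem * M_elem) / M_total
mass_contribution = 14 * 1.008 = 14.112 g/mol
pct = 100 * 14.112 / 118.176
pct = 11.94151097 %, rounded to 4 dp:

11.9415 %


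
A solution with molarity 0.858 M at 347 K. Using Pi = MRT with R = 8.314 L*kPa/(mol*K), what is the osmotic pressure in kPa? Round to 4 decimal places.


Osmotic pressure (van't Hoff): Pi = M*R*T.
RT = 8.314 * 347 = 2884.958
Pi = 0.858 * 2884.958
Pi = 2475.293964 kPa, rounded to 4 dp:

2475.2940 kPa


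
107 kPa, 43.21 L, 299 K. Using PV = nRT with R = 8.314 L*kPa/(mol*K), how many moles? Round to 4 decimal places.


PV = nRT, solve for n = PV / (RT).
PV = 107 * 43.21 = 4623.47
RT = 8.314 * 299 = 2485.886
n = 4623.47 / 2485.886
n = 1.85988818 mol, rounded to 4 dp:

1.8599 mol


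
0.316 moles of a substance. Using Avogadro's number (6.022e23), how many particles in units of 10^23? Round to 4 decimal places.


N = n * NA, then divide by 1e23 for the requested units.
N / 1e23 = n * 6.022
N / 1e23 = 0.316 * 6.022
N / 1e23 = 1.902952, rounded to 4 dp:

1.9030


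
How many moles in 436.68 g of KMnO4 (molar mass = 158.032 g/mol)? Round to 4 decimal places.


n = mass / M
n = 436.68 / 158.032
n = 2.76323783 mol, rounded to 4 dp:

2.7632 mol


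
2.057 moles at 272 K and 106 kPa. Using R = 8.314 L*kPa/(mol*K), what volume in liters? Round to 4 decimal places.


PV = nRT, solve for V = nRT / P.
nRT = 2.057 * 8.314 * 272 = 4651.7163
V = 4651.7163 / 106
V = 43.88411604 L, rounded to 4 dp:

43.8841 L


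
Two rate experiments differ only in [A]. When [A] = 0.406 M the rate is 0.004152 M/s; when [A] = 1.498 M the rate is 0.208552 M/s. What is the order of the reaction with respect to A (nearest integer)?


Rate is proportional to [A]^n, so rate2/rate1 = ([A]2/[A]1)^n. Take logs to solve for n.
rate2/rate1 = 0.208552 / 0.004152 = 50.2293
[A]2/[A]1 = 1.498 / 0.406 = 3.6897
n = ln(50.2293) / ln(3.6897) = 3.0
Nearest integer order:

3


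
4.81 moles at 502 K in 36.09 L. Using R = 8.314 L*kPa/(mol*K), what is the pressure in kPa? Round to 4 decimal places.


PV = nRT, solve for P = nRT / V.
nRT = 4.81 * 8.314 * 502 = 20075.1507
P = 20075.1507 / 36.09
P = 556.25244389 kPa, rounded to 4 dp:

556.2524 kPa


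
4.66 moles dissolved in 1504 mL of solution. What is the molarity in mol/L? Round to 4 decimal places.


Convert volume to liters: V_L = V_mL / 1000.
V_L = 1504 / 1000 = 1.504 L
M = n / V_L = 4.66 / 1.504
M = 3.09840426 mol/L, rounded to 4 dp:

3.0984 mol/L


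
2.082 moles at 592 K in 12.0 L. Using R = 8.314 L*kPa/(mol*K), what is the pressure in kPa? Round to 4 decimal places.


PV = nRT, solve for P = nRT / V.
nRT = 2.082 * 8.314 * 592 = 10247.3708
P = 10247.3708 / 12.0
P = 853.94756667 kPa, rounded to 4 dp:

853.9476 kPa


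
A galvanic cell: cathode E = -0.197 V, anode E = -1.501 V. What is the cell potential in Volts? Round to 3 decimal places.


Standard cell potential: E_cell = E_cathode - E_anode.
E_cell = -0.197 - (-1.501)
E_cell = 1.304 V, rounded to 3 dp:

1.304 V


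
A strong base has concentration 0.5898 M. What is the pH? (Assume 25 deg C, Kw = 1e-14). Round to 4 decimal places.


A strong base dissociates completely, so [OH-] equals the given concentration.
pOH = -log10([OH-]) = -log10(0.5898) = 0.229295
pH = 14 - pOH = 14 - 0.229295
pH = 13.770705, rounded to 4 dp:

13.7707


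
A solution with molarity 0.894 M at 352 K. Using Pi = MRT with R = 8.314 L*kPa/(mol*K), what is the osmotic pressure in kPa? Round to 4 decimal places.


Osmotic pressure (van't Hoff): Pi = M*R*T.
RT = 8.314 * 352 = 2926.528
Pi = 0.894 * 2926.528
Pi = 2616.316032 kPa, rounded to 4 dp:

2616.3160 kPa


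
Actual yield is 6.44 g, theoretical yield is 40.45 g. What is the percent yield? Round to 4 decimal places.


% yield = 100 * actual / theoretical
% yield = 100 * 6.44 / 40.45
% yield = 15.92088999 %, rounded to 4 dp:

15.9209 %


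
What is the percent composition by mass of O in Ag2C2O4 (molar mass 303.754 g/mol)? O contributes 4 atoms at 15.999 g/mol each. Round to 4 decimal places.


pct = 100 * (n_elem * M_elem) / M_total
mass_contribution = 4 * 15.999 = 63.996 g/mol
pct = 100 * 63.996 / 303.754
pct = 21.06836453 %, rounded to 4 dp:

21.0684 %


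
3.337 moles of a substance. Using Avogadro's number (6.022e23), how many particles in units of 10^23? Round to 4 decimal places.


N = n * NA, then divide by 1e23 for the requested units.
N / 1e23 = n * 6.022
N / 1e23 = 3.337 * 6.022
N / 1e23 = 20.095414, rounded to 4 dp:

20.0954


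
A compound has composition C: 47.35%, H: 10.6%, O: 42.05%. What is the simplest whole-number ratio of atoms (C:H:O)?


Assume 100 g of compound, divide each mass% by atomic mass to get moles, then normalize by the smallest to get a raw atom ratio.
Moles per 100 g: C: 47.35/12.011 = 3.9422, H: 10.6/1.008 = 10.5159, O: 42.05/15.999 = 2.6283
Raw ratio (divide by min = 2.6283): C: 1.5, H: 4.001, O: 1.0
Multiply by 2 to clear fractions: C: 3.0 ~= 3, H: 8.002 ~= 8, O: 2.0 ~= 2
Reduce by GCD to get the simplest whole-number ratio:

3:8:2


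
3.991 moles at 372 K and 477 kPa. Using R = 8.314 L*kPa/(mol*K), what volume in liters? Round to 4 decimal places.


PV = nRT, solve for V = nRT / P.
nRT = 3.991 * 8.314 * 372 = 12343.3967
V = 12343.3967 / 477
V = 25.87714193 L, rounded to 4 dp:

25.8771 L


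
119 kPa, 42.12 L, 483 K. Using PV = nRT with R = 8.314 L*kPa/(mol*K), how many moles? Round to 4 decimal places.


PV = nRT, solve for n = PV / (RT).
PV = 119 * 42.12 = 5012.28
RT = 8.314 * 483 = 4015.662
n = 5012.28 / 4015.662
n = 1.24818274 mol, rounded to 4 dp:

1.2482 mol


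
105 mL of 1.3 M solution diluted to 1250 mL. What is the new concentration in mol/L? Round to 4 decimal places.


Dilution: M1*V1 = M2*V2, solve for M2.
M2 = M1*V1 / V2
M2 = 1.3 * 105 / 1250
M2 = 136.5 / 1250
M2 = 0.1092 mol/L, rounded to 4 dp:

0.1092 mol/L


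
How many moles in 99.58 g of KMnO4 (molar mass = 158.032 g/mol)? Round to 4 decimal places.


n = mass / M
n = 99.58 / 158.032
n = 0.63012554 mol, rounded to 4 dp:

0.6301 mol


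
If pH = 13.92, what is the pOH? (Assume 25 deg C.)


At 25 deg C, pH + pOH = 14.
pOH = 14 - pH = 14 - 13.92
pOH = 0.08:

0.08


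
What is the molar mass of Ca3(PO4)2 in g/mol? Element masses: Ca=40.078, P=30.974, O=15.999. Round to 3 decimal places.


M = sum(count * atomic_mass) over atoms.
M = 3*40.078 + 2*30.974 + 8*15.999
M = 120.234 + 61.948 + 127.992
M = 310.174 g/mol, rounded to 3 dp:

310.174 g/mol


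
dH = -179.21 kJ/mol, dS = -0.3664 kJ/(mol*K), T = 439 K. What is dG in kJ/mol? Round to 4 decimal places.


Gibbs: dG = dH - T*dS (consistent units, dS already in kJ/(mol*K)).
T*dS = 439 * -0.3664 = -160.8496
dG = -179.21 - (-160.8496)
dG = -18.3604 kJ/mol, rounded to 4 dp:

-18.3604 kJ/mol


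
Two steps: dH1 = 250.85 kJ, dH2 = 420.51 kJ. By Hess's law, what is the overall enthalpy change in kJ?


Hess's law: enthalpy is a state function, so add the step enthalpies.
dH_total = dH1 + dH2 = 250.85 + (420.51)
dH_total = 671.36 kJ:

671.36 kJ


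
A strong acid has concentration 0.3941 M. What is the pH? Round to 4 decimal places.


A strong acid dissociates completely, so [H+] equals the given concentration.
pH = -log10([H+]) = -log10(0.3941)
pH = 0.40439357, rounded to 4 dp:

0.4044


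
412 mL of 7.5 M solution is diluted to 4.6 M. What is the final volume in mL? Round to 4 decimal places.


Dilution: M1*V1 = M2*V2, solve for V2.
V2 = M1*V1 / M2
V2 = 7.5 * 412 / 4.6
V2 = 3090.0 / 4.6
V2 = 671.73913043 mL, rounded to 4 dp:

671.7391 mL


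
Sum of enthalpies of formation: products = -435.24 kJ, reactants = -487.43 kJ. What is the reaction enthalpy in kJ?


dH_rxn = sum(dH_f products) - sum(dH_f reactants)
dH_rxn = -435.24 - (-487.43)
dH_rxn = 52.19 kJ:

52.19 kJ


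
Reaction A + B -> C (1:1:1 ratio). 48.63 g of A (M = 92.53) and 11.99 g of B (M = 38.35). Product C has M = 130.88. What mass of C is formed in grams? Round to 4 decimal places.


Find moles of each reactant; the smaller value is the limiting reagent in a 1:1:1 reaction, so moles_C equals moles of the limiter.
n_A = mass_A / M_A = 48.63 / 92.53 = 0.525559 mol
n_B = mass_B / M_B = 11.99 / 38.35 = 0.312647 mol
Limiting reagent: B (smaller), n_limiting = 0.312647 mol
mass_C = n_limiting * M_C = 0.312647 * 130.88
mass_C = 40.91923936 g, rounded to 4 dp:

40.9192 g


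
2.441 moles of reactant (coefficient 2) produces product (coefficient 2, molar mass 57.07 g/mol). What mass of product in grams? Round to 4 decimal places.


Use the coefficient ratio to convert reactant moles to product moles, then multiply by the product's molar mass.
moles_P = moles_R * (coeff_P / coeff_R) = 2.441 * (2/2) = 2.441
mass_P = moles_P * M_P = 2.441 * 57.07
mass_P = 139.30787 g, rounded to 4 dp:

139.3079 g


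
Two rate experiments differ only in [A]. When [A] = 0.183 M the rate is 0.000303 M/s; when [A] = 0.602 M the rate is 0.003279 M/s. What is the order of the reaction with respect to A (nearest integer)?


Rate is proportional to [A]^n, so rate2/rate1 = ([A]2/[A]1)^n. Take logs to solve for n.
rate2/rate1 = 0.003279 / 0.000303 = 10.8218
[A]2/[A]1 = 0.602 / 0.183 = 3.2896
n = ln(10.8218) / ln(3.2896) = 2.0
Nearest integer order:

2
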